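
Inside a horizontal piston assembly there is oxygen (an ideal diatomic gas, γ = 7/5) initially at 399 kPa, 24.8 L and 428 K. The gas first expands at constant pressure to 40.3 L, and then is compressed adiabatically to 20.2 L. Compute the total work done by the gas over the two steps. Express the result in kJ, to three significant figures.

W_total ≈ -6.61 kJ

Step 1 (isobaric): W = PΔV = (399 kPa)(40.3 − 24.8 L) = 6184 J.
After step 1: P = 399 kPa, V = 40.3 L, T = 695.5 K.
Step 2 (adiabatic): W = (P₁V₁ − P₂V₂)/(γ−1) = (16080 − 21196)/0.4 = -12791 J.
W_total = 6184 − 12791 = -6607 J.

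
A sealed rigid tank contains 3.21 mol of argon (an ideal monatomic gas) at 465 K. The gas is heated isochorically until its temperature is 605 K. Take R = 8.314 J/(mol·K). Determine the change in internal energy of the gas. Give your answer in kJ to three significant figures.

Constant volume ⇒ W = 0, so Q = ΔU = nCᵥΔT with Cᵥ = 3R/2 = 12.47 J/(mol·K).
ΔU = (3.21)(12.47)(605 − 465) = 5604 J.

ΔU ≈ 5.60 kJ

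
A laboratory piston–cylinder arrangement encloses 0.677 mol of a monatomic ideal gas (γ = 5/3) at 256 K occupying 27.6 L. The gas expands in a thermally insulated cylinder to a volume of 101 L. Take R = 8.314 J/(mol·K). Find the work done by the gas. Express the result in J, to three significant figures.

W ≈ 1250 J

Adiabatic: TV^(γ−1) = const with γ = 5/3.
T₂ = T₁ (V₁/V₂)^(γ−1) = 256 × (27.6/101)^0.667 = 256 × 0.4211 = 107.8 K.
W_by = nCᵥ(T₁ − T₂) = (0.677)(12.47)(256 − 107.8) = 1251 J.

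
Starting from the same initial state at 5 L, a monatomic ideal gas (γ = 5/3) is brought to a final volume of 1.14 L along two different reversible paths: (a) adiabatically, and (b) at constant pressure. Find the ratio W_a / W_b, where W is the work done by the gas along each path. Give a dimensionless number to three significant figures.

Path (a) adiabatic: W = P₁V₁(1 − (V₁/V₂)^(γ−1))/(γ−1) → W_a/(P₁V₁) = -2.519.
Path (b) isobaric: W = P₁(V₂ − V₁) → W_b/(P₁V₁) = -0.772.
W_a / W_b = -2.519 / -0.772 = 3.263.

W_a / W_b ≈ 3.26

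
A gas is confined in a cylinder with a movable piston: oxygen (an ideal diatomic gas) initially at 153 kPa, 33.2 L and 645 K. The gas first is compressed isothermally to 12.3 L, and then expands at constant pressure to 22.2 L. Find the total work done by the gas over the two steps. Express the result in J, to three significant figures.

Step 1 (isothermal): W = P₁V₁ ln(V₂/V₁) = (5080) ln(12.3/33.2) = -5044 J.
After step 1: P = 413 kPa, V = 12.3 L, T = 645 K.
Step 2 (isobaric): W = PΔV = (413 kPa)(22.2 − 12.3 L) = 4088 J.
W_total = -5044 + 4088 = -955.3 J.

W_total ≈ -955 J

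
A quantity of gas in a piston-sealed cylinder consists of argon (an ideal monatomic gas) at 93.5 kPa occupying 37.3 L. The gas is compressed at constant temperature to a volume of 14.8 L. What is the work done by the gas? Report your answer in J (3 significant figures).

W ≈ -3220 J

Isothermal: W = nRT ln(V₂/V₁) = P₁V₁ ln(V₂/V₁).
P₁V₁ = (93.5 kPa)(37.3 L) = 3488 J.
W = 3488 × ln(14.8/37.3) = 3488 × -0.9244
W_by_gas = -3224 J.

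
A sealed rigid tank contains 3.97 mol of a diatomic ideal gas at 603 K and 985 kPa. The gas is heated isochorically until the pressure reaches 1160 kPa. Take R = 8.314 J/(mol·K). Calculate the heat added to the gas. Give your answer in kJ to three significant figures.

Constant volume ⇒ W = 0, so Q = ΔU = nCᵥΔT with Cᵥ = 5R/2 = 20.79 J/(mol·K).
At constant V, T₂/T₁ = P₂/P₁ ⇒ ΔT = T₁(P₂/P₁ − 1) = 603·(1160/985 − 1) = 107.1 K.
ΔU = (3.97)(20.79)(107.1) = 8840 J.

Q ≈ 8.84 kJ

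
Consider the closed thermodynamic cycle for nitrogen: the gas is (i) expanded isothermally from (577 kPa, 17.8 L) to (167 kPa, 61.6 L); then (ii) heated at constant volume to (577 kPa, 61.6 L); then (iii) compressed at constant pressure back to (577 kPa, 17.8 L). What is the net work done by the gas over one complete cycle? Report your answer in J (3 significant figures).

Leg (i): W = PᵢVᵢ ln(V_f/Vᵢ) = (10271) ln(61.6/17.8) = 12751 J.
Leg (ii): W = 0.
Leg (iii): W = PΔV = (577)(17.8 − 61.6) = -25273 J.
W_net = 12751 − 25273 = -12522 J.

W_net ≈ -12500 J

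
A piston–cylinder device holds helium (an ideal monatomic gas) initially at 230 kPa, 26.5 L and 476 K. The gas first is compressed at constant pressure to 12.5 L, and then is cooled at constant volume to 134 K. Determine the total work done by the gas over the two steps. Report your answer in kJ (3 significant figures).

W_total ≈ -3.22 kJ

Step 1 (isobaric): W = PΔV = (230 kPa)(12.5 − 26.5 L) = -3220 J.
Step 2 (isochoric): W = 0 (constant volume).
W_total = -3220 + 0 = -3220 J.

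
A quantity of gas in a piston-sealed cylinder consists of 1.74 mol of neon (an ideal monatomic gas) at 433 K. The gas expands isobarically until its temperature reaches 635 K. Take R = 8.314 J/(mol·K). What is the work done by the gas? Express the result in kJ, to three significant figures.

W ≈ 2.92 kJ

Isobaric: W = P ΔV = nR ΔT.
W = (1.74)(8.314)(635 − 433) = 2922 J.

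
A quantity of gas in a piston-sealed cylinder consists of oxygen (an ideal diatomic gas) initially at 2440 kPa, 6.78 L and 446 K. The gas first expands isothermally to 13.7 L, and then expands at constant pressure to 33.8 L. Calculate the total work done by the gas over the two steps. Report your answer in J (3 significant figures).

W_total ≈ 35900 J

Step 1 (isothermal): W = P₁V₁ ln(V₂/V₁) = (16543) ln(13.7/6.78) = 11637 J.
After step 1: P = 1208 kPa, V = 13.7 L, T = 446 K.
Step 2 (isobaric): W = PΔV = (1208 kPa)(33.8 − 13.7 L) = 24271 J.
W_total = 11637 + 24271 = 35908 J.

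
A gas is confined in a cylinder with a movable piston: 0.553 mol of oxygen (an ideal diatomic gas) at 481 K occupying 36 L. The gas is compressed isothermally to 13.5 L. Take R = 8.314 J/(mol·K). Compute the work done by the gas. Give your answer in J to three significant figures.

W ≈ -2170 J

Isothermal: W = nRT ln(V₂/V₁).
W = (0.553)(8.314)(481) × ln(13.5/36)
  = 2211 × -0.9808
W_by_gas = -2169 J.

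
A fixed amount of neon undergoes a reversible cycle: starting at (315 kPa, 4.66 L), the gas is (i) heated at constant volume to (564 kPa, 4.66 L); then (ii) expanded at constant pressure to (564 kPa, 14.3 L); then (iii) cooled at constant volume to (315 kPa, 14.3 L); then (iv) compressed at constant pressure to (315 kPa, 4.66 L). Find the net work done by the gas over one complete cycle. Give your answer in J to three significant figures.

W_net ≈ 2400 J

Constant-volume legs do no work.
W(ii) = (564)(14.3 − 4.66) = 5437 J; W(iv) = (315)(4.66 − 14.3) = -3037 J.
W_net = 5437 − 3037 = 2400 J (the clockwise enclosed area).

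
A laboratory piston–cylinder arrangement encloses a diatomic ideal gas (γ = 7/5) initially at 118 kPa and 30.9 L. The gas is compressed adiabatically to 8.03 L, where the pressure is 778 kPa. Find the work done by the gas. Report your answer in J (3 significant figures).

Adiabatic: W = (P₁V₁ − P₂V₂)/(γ − 1) with γ = 7/5.
P₁V₁ = 3646 J, P₂V₂ = 6247 J.
W = (3646 − 6247) / 0.4 = -6503 J.

W ≈ -6500 J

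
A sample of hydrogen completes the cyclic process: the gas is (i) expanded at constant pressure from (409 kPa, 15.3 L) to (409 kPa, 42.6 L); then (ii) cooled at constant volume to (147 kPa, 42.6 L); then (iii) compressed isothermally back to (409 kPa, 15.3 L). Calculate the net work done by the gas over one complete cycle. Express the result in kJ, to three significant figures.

Leg (i): W = PΔV = (409)(42.6 − 15.3) = 11166 J.
Leg (ii): W = 0.
Leg (iii): W = PᵢVᵢ ln(V_f/Vᵢ) = (6262) ln(15.3/42.6) = -6413 J.
W_net = 11166 − 6413 = 4753 J.

W_net ≈ 4.75 kJ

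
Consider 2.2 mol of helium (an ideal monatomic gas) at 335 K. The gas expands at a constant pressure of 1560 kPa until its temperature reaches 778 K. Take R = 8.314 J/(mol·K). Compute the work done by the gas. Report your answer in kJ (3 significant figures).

W ≈ 8.10 kJ

Isobaric: W = P ΔV = nR ΔT.
W = (2.2)(8.314)(778 − 335) = 8103 J.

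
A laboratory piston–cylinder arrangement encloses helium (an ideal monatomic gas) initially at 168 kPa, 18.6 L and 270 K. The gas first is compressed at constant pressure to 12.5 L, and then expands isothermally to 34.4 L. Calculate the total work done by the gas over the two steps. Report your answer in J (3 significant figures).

W_total ≈ 1100 J

Step 1 (isobaric): W = PΔV = (168 kPa)(12.5 − 18.6 L) = -1025 J.
After step 1: P = 168 kPa, V = 12.5 L, T = 181.5 K.
Step 2 (isothermal): W = P₁V₁ ln(V₂/V₁) = (2100) ln(34.4/12.5) = 2126 J.
W_total = -1025 + 2126 = 1101 J.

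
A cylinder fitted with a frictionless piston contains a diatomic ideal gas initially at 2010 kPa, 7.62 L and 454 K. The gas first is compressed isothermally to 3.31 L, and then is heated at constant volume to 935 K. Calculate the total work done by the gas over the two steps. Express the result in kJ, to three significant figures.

Step 1 (isothermal): W = P₁V₁ ln(V₂/V₁) = (15316) ln(3.31/7.62) = -12771 J.
Step 2 (isochoric): W = 0 (constant volume).
W_total = -12771 + 0 = -12771 J.

W_total ≈ -12.8 kJ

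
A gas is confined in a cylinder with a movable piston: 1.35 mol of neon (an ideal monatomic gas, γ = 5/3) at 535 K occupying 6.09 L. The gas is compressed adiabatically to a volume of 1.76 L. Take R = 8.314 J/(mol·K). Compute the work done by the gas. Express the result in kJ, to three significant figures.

Adiabatic: TV^(γ−1) = const with γ = 5/3.
T₂ = T₁ (V₁/V₂)^(γ−1) = 535 × (6.09/1.76)^0.667 = 535 × 2.288 = 1224 K.
W_by = nCᵥ(T₁ − T₂) = (1.35)(12.47)(535 − 1224) = -11599 J.

W ≈ -11.6 kJ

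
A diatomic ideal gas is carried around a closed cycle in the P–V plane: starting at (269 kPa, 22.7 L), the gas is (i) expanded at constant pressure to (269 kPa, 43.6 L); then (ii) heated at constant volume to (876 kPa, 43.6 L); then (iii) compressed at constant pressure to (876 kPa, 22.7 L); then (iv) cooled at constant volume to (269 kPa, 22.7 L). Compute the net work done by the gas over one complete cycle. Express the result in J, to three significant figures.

Constant-volume legs do no work.
W(i) = (269)(43.6 − 22.7) = 5622 J; W(iii) = (876)(22.7 − 43.6) = -18308 J.
W_net = 5622 − 18308 = -12686 J (the counter-clockwise enclosed area).

W_net ≈ -12700 J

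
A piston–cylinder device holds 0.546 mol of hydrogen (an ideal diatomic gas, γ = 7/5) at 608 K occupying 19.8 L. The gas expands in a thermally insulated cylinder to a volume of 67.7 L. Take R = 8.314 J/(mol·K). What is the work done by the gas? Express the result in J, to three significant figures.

W ≈ 2680 J

Adiabatic: TV^(γ−1) = const with γ = 7/5.
T₂ = T₁ (V₁/V₂)^(γ−1) = 608 × (19.8/67.7)^0.4 = 608 × 0.6115 = 371.8 K.
W_by = nCᵥ(T₁ − T₂) = (0.546)(20.79)(608 − 371.8) = 2680 J.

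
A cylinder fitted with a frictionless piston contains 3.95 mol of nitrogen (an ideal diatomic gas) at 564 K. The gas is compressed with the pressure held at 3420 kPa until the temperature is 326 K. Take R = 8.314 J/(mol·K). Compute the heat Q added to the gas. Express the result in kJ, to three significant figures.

Isobaric: W = nRΔT = (3.95)(8.314)(-238) = -7816 J.
ΔU = nCᵥΔT with Cᵥ = 5R/2: ΔU = (3.95)(20.79)(-238) = -19540 J.
Q = ΔU + W = -19540 − 7816 = -27356 J.

Q ≈ -27.4 kJ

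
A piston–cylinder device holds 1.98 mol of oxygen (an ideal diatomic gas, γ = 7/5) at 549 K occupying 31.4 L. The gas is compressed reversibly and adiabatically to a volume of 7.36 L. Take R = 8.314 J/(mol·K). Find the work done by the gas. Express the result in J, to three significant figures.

W ≈ -17800 J

Adiabatic: TV^(γ−1) = const with γ = 7/5.
T₂ = T₁ (V₁/V₂)^(γ−1) = 549 × (31.4/7.36)^0.4 = 549 × 1.787 = 980.8 K.
W_by = nCᵥ(T₁ − T₂) = (1.98)(20.79)(549 − 980.8) = -17772 J.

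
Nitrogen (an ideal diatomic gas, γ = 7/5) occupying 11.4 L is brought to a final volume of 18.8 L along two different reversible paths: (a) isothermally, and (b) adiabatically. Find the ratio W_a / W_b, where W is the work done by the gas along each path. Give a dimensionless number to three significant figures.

Path (a) isothermal: W = P₁V₁ ln(V₂/V₁) → W_a/(P₁V₁) = 0.5002.
Path (b) adiabatic: W = P₁V₁(1 − (V₁/V₂)^(γ−1))/(γ−1) → W_b/(P₁V₁) = 0.4534.
W_a / W_b = 0.5002 / 0.4534 = 1.103.

W_a / W_b ≈ 1.10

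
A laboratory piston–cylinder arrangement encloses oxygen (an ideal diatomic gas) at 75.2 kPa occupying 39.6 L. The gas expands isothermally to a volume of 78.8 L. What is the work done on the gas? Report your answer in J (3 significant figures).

W ≈ -2050 J

Isothermal: W = nRT ln(V₂/V₁) = P₁V₁ ln(V₂/V₁).
P₁V₁ = (75.2 kPa)(39.6 L) = 2978 J.
W = 2978 × ln(78.8/39.6) = 2978 × 0.6881
W_by_gas = 2049 J; work on gas = −W_by = -2049 J.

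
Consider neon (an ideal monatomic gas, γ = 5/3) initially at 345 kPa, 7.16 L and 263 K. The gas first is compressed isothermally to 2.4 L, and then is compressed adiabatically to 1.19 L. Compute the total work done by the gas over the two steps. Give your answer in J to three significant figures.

Step 1 (isothermal): W = P₁V₁ ln(V₂/V₁) = (2470) ln(2.4/7.16) = -2700 J.
After step 1: P = 1029 kPa, V = 2.4 L, T = 263 K.
Step 2 (adiabatic): W = (P₁V₁ − P₂V₂)/(γ−1) = (2470 − 3943)/0.667 = -2209 J.
W_total = -2700 − 2209 = -4909 J.

W_total ≈ -4910 J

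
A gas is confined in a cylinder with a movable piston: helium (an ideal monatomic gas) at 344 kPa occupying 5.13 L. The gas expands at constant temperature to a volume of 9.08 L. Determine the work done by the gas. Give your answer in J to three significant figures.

Isothermal: W = nRT ln(V₂/V₁) = P₁V₁ ln(V₂/V₁).
P₁V₁ = (344 kPa)(5.13 L) = 1765 J.
W = 1765 × ln(9.08/5.13) = 1765 × 0.571
W_by_gas = 1008 J.

W ≈ 1010 J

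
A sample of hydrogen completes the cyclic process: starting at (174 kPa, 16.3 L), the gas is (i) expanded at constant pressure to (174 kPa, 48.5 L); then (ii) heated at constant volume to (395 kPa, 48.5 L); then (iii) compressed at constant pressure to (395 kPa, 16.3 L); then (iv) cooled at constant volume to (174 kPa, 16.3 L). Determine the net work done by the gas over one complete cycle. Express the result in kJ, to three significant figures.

Constant-volume legs do no work.
W(i) = (174)(48.5 − 16.3) = 5603 J; W(iii) = (395)(16.3 − 48.5) = -12719 J.
W_net = 5603 − 12719 = -7116 J (the counter-clockwise enclosed area).

W_net ≈ -7.12 kJ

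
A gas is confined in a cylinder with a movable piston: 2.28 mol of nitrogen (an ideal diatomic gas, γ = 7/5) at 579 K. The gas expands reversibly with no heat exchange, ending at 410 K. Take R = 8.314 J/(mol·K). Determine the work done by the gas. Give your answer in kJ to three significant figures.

Adiabatic ⇒ Q = 0, so W_by = −ΔU = nCᵥ(T₁ − T₂).
Cᵥ = 5R/2 = 20.79 J/(mol·K).
W = (2.28)(20.79)(579 − 410) = 8009 J.

W ≈ 8.01 kJ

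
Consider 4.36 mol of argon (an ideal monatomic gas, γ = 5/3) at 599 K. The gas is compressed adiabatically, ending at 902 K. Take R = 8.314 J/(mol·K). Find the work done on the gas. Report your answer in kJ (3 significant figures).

Adiabatic ⇒ Q = 0, so W_by = −ΔU = nCᵥ(T₁ − T₂).
Cᵥ = 3R/2 = 12.47 J/(mol·K).
W = (4.36)(12.47)(599 − 902) = -16475 J.
Work on gas = −W_by = 16475 J.

W ≈ 16.5 kJ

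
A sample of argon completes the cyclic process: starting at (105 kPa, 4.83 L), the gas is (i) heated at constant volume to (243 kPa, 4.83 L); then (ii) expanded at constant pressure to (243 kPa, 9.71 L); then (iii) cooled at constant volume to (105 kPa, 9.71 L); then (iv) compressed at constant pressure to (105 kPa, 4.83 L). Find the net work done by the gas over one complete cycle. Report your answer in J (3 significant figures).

W_net ≈ 673 J

Constant-volume legs do no work.
W(ii) = (243)(9.71 − 4.83) = 1186 J; W(iv) = (105)(4.83 − 9.71) = -512.4 J.
W_net = 1186 − 512.4 = 673.4 J (the clockwise enclosed area).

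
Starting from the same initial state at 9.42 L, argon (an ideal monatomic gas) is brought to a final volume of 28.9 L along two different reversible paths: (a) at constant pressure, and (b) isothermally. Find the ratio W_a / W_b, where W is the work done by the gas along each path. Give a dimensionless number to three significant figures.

W_a / W_b ≈ 1.84

Path (a) isobaric: W = P₁(V₂ − V₁) → W_a/(P₁V₁) = 2.068.
Path (b) isothermal: W = P₁V₁ ln(V₂/V₁) → W_b/(P₁V₁) = 1.121.
W_a / W_b = 2.068 / 1.121 = 1.845.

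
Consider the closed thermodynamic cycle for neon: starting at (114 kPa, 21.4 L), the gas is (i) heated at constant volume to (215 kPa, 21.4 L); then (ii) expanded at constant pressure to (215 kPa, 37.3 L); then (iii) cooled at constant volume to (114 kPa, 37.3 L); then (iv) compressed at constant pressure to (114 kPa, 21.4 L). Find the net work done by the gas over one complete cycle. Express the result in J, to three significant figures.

Constant-volume legs do no work.
W(ii) = (215)(37.3 − 21.4) = 3418 J; W(iv) = (114)(21.4 − 37.3) = -1813 J.
W_net = 3418 − 1813 = 1606 J (the clockwise enclosed area).

W_net ≈ 1610 J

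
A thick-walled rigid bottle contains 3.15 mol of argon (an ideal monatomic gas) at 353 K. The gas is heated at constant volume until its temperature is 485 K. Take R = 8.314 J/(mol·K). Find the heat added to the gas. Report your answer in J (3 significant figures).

Constant volume ⇒ W = 0, so Q = ΔU = nCᵥΔT with Cᵥ = 3R/2 = 12.47 J/(mol·K).
ΔU = (3.15)(12.47)(485 − 353) = 5185 J.

Q ≈ 5190 J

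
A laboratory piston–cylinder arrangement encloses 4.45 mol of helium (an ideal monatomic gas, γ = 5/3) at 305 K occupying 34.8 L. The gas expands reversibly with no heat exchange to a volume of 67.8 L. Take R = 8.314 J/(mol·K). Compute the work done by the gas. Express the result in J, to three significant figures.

Adiabatic: TV^(γ−1) = const with γ = 5/3.
T₂ = T₁ (V₁/V₂)^(γ−1) = 305 × (34.8/67.8)^0.667 = 305 × 0.6411 = 195.5 K.
W_by = nCᵥ(T₁ − T₂) = (4.45)(12.47)(305 − 195.5) = 6075 J.

W ≈ 6080 J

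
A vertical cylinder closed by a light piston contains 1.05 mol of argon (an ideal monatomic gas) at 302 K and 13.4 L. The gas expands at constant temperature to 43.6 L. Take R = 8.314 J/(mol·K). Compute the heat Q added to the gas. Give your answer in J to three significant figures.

Isothermal ⇒ ΔU = 0, so Q = W = nRT ln(V₂/V₁).
Q = (1.05)(8.314)(302) ln(43.6/13.4) = 2636 × 1.18 = 3110 J.

Q ≈ 3110 J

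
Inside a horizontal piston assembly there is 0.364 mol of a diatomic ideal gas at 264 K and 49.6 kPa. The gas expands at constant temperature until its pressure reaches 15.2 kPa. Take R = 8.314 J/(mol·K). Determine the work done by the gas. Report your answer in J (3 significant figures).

W ≈ 945 J

Isothermal process: W = nRT ln(V₂/V₁) = nRT ln(P₁/P₂).
W = (0.364)(8.314)(264) × ln(49.6/15.2)
  = 798.9 × ln(3.263) = 798.9 × 1.183
W_by_gas = 944.9 J.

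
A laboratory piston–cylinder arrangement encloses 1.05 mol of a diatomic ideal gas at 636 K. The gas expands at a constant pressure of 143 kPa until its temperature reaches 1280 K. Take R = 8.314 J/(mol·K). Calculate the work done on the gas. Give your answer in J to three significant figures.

Isobaric: W = P ΔV = nR ΔT.
W = (1.05)(8.314)(1280 − 636) = 5622 J.
Work on gas = −W_by = -5622 J.

W ≈ -5620 J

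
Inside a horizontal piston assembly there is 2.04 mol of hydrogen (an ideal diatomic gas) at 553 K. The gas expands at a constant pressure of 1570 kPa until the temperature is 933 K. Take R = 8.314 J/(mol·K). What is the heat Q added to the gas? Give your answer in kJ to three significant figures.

Isobaric: W = nRΔT = (2.04)(8.314)(380) = 6445 J.
ΔU = nCᵥΔT with Cᵥ = 5R/2: ΔU = (2.04)(20.79)(380) = 16113 J.
Q = ΔU + W = 16113 + 6445 = 22558 J.

Q ≈ 22.6 kJ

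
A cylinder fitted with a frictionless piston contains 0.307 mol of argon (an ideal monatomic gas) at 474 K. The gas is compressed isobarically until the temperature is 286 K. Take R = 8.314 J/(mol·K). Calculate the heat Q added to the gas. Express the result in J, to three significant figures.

Isobaric: W = nRΔT = (0.307)(8.314)(-188) = -479.9 J.
ΔU = nCᵥΔT with Cᵥ = 3R/2: ΔU = (0.307)(12.47)(-188) = -719.8 J.
Q = ΔU + W = -719.8 − 479.9 = -1200 J.

Q ≈ -1200 J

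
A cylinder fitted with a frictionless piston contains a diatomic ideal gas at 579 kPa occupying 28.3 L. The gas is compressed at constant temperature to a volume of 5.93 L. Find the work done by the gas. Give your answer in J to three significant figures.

W ≈ -25600 J

Isothermal: W = nRT ln(V₂/V₁) = P₁V₁ ln(V₂/V₁).
P₁V₁ = (579 kPa)(28.3 L) = 16386 J.
W = 16386 × ln(5.93/28.3) = 16386 × -1.563
W_by_gas = -25608 J.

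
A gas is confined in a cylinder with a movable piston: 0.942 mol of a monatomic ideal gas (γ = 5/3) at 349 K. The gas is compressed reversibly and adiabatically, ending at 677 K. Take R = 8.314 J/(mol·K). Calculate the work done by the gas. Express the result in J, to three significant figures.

Adiabatic ⇒ Q = 0, so W_by = −ΔU = nCᵥ(T₁ − T₂).
Cᵥ = 3R/2 = 12.47 J/(mol·K).
W = (0.942)(12.47)(349 − 677) = -3853 J.

W ≈ -3850 J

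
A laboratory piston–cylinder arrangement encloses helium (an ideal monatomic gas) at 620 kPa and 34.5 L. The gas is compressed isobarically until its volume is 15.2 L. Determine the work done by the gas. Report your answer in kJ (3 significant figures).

W ≈ -12.0 kJ

Isobaric: W = P ΔV.
W = (620 kPa)(15.2 − 34.5 L) = (620)(-19.3) = -11966 J.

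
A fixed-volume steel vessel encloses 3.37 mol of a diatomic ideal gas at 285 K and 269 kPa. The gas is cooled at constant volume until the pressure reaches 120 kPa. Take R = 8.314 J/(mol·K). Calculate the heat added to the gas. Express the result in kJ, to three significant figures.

Q ≈ -11.1 kJ

Constant volume ⇒ W = 0, so Q = ΔU = nCᵥΔT with Cᵥ = 5R/2 = 20.79 J/(mol·K).
At constant V, T₂/T₁ = P₂/P₁ ⇒ ΔT = T₁(P₂/P₁ − 1) = 285·(120/269 − 1) = -157.9 K.
ΔU = (3.37)(20.79)(-157.9) = -11058 J.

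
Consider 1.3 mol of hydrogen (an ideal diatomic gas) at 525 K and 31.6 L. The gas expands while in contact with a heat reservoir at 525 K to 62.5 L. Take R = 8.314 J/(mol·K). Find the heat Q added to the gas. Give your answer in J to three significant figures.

Q ≈ 3870 J

Isothermal ⇒ ΔU = 0, so Q = W = nRT ln(V₂/V₁).
Q = (1.3)(8.314)(525) ln(62.5/31.6) = 5674 × 0.682 = 3870 J.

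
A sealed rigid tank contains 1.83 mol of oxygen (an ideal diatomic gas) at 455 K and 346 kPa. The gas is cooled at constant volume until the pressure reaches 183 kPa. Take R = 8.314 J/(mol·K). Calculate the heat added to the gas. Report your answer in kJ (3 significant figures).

Q ≈ -8.15 kJ

Constant volume ⇒ W = 0, so Q = ΔU = nCᵥΔT with Cᵥ = 5R/2 = 20.79 J/(mol·K).
At constant V, T₂/T₁ = P₂/P₁ ⇒ ΔT = T₁(P₂/P₁ − 1) = 455·(183/346 − 1) = -214.3 K.
ΔU = (1.83)(20.79)(-214.3) = -8153 J.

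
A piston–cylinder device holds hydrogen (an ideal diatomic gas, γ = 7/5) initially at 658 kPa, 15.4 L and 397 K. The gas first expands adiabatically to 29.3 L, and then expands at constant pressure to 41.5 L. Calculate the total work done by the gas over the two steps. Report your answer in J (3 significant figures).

W_total ≈ 9010 J

Step 1 (adiabatic): W = (P₁V₁ − P₂V₂)/(γ−1) = (10133 − 7834)/0.4 = 5747 J.
After step 1: P = 267.4 kPa, V = 29.3 L, T = 306.9 K.
Step 2 (isobaric): W = PΔV = (267.4 kPa)(41.5 − 29.3 L) = 3262 J.
W_total = 5747 + 3262 = 9009 J.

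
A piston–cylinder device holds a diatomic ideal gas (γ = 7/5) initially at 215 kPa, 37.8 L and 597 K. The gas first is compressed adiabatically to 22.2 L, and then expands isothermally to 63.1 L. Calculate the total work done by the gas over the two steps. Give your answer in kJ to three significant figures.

W_total ≈ 5.68 kJ

Step 1 (adiabatic): W = (P₁V₁ − P₂V₂)/(γ−1) = (8127 − 10055)/0.4 = -4820 J.
After step 1: P = 452.9 kPa, V = 22.2 L, T = 738.6 K.
Step 2 (isothermal): W = P₁V₁ ln(V₂/V₁) = (10055) ln(63.1/22.2) = 10504 J.
W_total = -4820 + 10504 = 5684 J.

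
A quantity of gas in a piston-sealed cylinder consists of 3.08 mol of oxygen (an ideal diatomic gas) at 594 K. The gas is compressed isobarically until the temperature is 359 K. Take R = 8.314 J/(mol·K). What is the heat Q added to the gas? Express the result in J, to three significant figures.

Q ≈ -21100 J

Isobaric: W = nRΔT = (3.08)(8.314)(-235) = -6018 J.
ΔU = nCᵥΔT with Cᵥ = 5R/2: ΔU = (3.08)(20.79)(-235) = -15044 J.
Q = ΔU + W = -15044 − 6018 = -21062 J.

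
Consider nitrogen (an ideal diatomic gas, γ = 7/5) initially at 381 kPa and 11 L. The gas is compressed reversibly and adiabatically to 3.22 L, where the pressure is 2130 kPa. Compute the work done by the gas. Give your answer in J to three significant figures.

Adiabatic: W = (P₁V₁ − P₂V₂)/(γ − 1) with γ = 7/5.
P₁V₁ = 4191 J, P₂V₂ = 6859 J.
W = (4191 − 6859) / 0.4 = -6669 J.

W ≈ -6670 J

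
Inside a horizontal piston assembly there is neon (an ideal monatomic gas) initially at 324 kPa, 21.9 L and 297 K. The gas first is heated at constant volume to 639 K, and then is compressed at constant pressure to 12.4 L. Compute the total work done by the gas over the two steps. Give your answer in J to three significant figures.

W_total ≈ -6620 J

Step 1 (isochoric): W = 0 (constant volume).
After step 1: P = 697.1 kPa (V unchanged).
Step 2 (isobaric): W = PΔV = (697.1 kPa)(12.4 − 21.9 L) = -6622 J.
W_total = 0 − 6622 = -6622 J.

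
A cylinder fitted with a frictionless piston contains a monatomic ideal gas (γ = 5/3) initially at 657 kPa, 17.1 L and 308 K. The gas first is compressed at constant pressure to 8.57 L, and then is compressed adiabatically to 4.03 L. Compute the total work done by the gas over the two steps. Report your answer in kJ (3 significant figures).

W_total ≈ -11.1 kJ

Step 1 (isobaric): W = PΔV = (657 kPa)(8.57 − 17.1 L) = -5604 J.
After step 1: P = 657 kPa, V = 8.57 L, T = 154.4 K.
Step 2 (adiabatic): W = (P₁V₁ − P₂V₂)/(γ−1) = (5630 − 9311)/0.667 = -5521 J.
W_total = -5604 − 5521 = -11125 J.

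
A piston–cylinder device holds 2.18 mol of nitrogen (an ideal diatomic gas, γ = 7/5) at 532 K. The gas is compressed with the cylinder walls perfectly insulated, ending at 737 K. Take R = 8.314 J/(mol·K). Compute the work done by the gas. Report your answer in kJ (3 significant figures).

Adiabatic ⇒ Q = 0, so W_by = −ΔU = nCᵥ(T₁ − T₂).
Cᵥ = 5R/2 = 20.79 J/(mol·K).
W = (2.18)(20.79)(532 − 737) = -9289 J.

W ≈ -9.29 kJ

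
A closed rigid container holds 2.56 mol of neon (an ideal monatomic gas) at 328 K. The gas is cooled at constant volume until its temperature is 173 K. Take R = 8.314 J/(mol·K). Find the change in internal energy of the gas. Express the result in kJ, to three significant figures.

Constant volume ⇒ W = 0, so Q = ΔU = nCᵥΔT with Cᵥ = 3R/2 = 12.47 J/(mol·K).
ΔU = (2.56)(12.47)(173 − 328) = -4948 J.

ΔU ≈ -4.95 kJ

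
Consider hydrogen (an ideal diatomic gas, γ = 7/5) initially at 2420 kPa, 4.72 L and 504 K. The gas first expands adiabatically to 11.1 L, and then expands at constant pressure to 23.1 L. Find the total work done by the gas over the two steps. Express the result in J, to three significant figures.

W_total ≈ 17000 J

Step 1 (adiabatic): W = (P₁V₁ − P₂V₂)/(γ−1) = (11422 − 8113)/0.4 = 8272 J.
After step 1: P = 730.9 kPa, V = 11.1 L, T = 358 K.
Step 2 (isobaric): W = PΔV = (730.9 kPa)(23.1 − 11.1 L) = 8771 J.
W_total = 8272 + 8771 = 17044 J.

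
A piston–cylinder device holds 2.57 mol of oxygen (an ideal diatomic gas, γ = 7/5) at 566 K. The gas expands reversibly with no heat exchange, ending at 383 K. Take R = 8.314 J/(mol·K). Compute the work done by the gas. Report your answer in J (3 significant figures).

W ≈ 9780 J

Adiabatic ⇒ Q = 0, so W_by = −ΔU = nCᵥ(T₁ − T₂).
Cᵥ = 5R/2 = 20.79 J/(mol·K).
W = (2.57)(20.79)(566 − 383) = 9775 J.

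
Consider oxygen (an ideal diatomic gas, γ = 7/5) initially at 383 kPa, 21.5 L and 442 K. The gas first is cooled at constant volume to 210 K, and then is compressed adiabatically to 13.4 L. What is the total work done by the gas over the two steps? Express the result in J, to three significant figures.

W_total ≈ -2040 J

Step 1 (isochoric): W = 0 (constant volume).
After step 1: P = 182 kPa (V unchanged).
Step 2 (adiabatic): W = (P₁V₁ − P₂V₂)/(γ−1) = (3912 − 4727)/0.4 = -2036 J.
W_total = 0 − 2036 = -2036 J.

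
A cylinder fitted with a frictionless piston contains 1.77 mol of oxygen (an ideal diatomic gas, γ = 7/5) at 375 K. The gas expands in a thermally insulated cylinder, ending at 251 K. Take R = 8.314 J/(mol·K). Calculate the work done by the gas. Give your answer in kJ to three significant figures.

Adiabatic ⇒ Q = 0, so W_by = −ΔU = nCᵥ(T₁ − T₂).
Cᵥ = 5R/2 = 20.79 J/(mol·K).
W = (1.77)(20.79)(375 − 251) = 4562 J.

W ≈ 4.56 kJ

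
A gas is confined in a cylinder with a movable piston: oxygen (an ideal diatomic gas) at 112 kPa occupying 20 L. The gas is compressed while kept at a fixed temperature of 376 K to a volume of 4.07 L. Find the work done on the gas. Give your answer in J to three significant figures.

Isothermal: W = nRT ln(V₂/V₁) = P₁V₁ ln(V₂/V₁).
P₁V₁ = (112 kPa)(20 L) = 2240 J.
W = 2240 × ln(4.07/20) = 2240 × -1.592
W_by_gas = -3566 J; work on gas = −W_by = 3566 J.

W ≈ 3570 J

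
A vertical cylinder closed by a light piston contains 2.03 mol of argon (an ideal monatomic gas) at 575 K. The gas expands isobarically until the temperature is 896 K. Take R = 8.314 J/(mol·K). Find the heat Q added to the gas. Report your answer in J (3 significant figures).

Isobaric: W = nRΔT = (2.03)(8.314)(321) = 5418 J.
ΔU = nCᵥΔT with Cᵥ = 3R/2: ΔU = (2.03)(12.47)(321) = 8126 J.
Q = ΔU + W = 8126 + 5418 = 13544 J.

Q ≈ 13500 J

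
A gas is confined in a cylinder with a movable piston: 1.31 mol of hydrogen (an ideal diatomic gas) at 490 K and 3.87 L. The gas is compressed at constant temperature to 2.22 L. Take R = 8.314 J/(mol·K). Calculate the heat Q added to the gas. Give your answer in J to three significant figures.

Q ≈ -2970 J

Isothermal ⇒ ΔU = 0, so Q = W = nRT ln(V₂/V₁).
Q = (1.31)(8.314)(490) ln(2.22/3.87) = 5337 × -0.5557 = -2966 J.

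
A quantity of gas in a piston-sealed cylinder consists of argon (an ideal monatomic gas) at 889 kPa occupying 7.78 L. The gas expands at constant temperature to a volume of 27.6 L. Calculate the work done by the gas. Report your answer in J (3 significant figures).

Isothermal: W = nRT ln(V₂/V₁) = P₁V₁ ln(V₂/V₁).
P₁V₁ = (889 kPa)(7.78 L) = 6916 J.
W = 6916 × ln(27.6/7.78) = 6916 × 1.266
W_by_gas = 8758 J.

W ≈ 8760 J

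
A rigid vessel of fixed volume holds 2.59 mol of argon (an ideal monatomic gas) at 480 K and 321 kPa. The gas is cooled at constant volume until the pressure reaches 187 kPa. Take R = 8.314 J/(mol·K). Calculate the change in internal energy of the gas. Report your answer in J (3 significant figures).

ΔU ≈ -6470 J

Constant volume ⇒ W = 0, so Q = ΔU = nCᵥΔT with Cᵥ = 3R/2 = 12.47 J/(mol·K).
At constant V, T₂/T₁ = P₂/P₁ ⇒ ΔT = T₁(P₂/P₁ − 1) = 480·(187/321 − 1) = -200.4 K.
ΔU = (2.59)(12.47)(-200.4) = -6472 J.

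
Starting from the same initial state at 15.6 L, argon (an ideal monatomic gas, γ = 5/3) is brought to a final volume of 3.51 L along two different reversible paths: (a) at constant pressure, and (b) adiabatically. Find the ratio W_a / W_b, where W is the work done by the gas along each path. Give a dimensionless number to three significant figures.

W_a / W_b ≈ 0.303

Path (a) isobaric: W = P₁(V₂ − V₁) → W_a/(P₁V₁) = -0.775.
Path (b) adiabatic: W = P₁V₁(1 − (V₁/V₂)^(γ−1))/(γ−1) → W_b/(P₁V₁) = -2.555.
W_a / W_b = -0.775 / -2.555 = 0.3034.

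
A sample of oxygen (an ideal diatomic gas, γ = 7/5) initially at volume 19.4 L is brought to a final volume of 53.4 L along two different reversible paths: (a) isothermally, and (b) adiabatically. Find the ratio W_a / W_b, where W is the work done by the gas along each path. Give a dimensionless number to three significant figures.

Path (a) isothermal: W = P₁V₁ ln(V₂/V₁) → W_a/(P₁V₁) = 1.013.
Path (b) adiabatic: W = P₁V₁(1 − (V₁/V₂)^(γ−1))/(γ−1) → W_b/(P₁V₁) = 0.8326.
W_a / W_b = 1.013 / 0.8326 = 1.216.

W_a / W_b ≈ 1.22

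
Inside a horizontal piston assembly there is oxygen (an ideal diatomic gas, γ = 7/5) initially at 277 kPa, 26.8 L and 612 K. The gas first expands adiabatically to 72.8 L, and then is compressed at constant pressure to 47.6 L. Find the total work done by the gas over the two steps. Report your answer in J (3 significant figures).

W_total ≈ 4390 J

Step 1 (adiabatic): W = (P₁V₁ − P₂V₂)/(γ−1) = (7424 − 4978)/0.4 = 6115 J.
After step 1: P = 68.37 kPa, V = 72.8 L, T = 410.3 K.
Step 2 (isobaric): W = PΔV = (68.37 kPa)(47.6 − 72.8 L) = -1723 J.
W_total = 6115 − 1723 = 4392 J.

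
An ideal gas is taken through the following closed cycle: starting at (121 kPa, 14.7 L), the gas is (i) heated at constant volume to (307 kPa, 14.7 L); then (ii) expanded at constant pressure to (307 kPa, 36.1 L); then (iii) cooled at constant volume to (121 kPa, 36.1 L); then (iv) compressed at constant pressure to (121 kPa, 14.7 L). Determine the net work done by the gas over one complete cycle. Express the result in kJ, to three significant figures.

Constant-volume legs do no work.
W(ii) = (307)(36.1 − 14.7) = 6570 J; W(iv) = (121)(14.7 − 36.1) = -2589 J.
W_net = 6570 − 2589 = 3980 J (the clockwise enclosed area).

W_net ≈ 3.98 kJ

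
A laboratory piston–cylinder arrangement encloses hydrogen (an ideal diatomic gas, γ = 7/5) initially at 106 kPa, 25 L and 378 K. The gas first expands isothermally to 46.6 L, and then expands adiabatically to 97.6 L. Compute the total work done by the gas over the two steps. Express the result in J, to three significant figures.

W_total ≈ 3350 J

Step 1 (isothermal): W = P₁V₁ ln(V₂/V₁) = (2650) ln(46.6/25) = 1650 J.
After step 1: P = 56.87 kPa, V = 46.6 L, T = 378 K.
Step 2 (adiabatic): W = (P₁V₁ − P₂V₂)/(γ−1) = (2650 − 1972)/0.4 = 1696 J.
W_total = 1650 + 1696 = 3346 J.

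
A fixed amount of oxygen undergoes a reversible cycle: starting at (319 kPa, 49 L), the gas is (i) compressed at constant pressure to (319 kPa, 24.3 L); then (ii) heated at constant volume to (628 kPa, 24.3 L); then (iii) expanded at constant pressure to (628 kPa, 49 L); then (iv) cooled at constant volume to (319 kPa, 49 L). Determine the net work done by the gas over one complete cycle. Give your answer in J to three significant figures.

W_net ≈ 7630 J

Constant-volume legs do no work.
W(i) = (319)(24.3 − 49) = -7879 J; W(iii) = (628)(49 − 24.3) = 15512 J.
W_net = -7879 + 15512 = 7632 J (the clockwise enclosed area).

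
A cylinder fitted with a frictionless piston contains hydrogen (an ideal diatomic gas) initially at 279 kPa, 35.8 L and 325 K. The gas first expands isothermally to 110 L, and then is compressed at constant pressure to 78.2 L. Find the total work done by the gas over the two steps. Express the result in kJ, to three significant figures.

Step 1 (isothermal): W = P₁V₁ ln(V₂/V₁) = (9988) ln(110/35.8) = 11212 J.
After step 1: P = 90.8 kPa, V = 110 L, T = 325 K.
Step 2 (isobaric): W = PΔV = (90.8 kPa)(78.2 − 110 L) = -2887 J.
W_total = 11212 − 2887 = 8325 J.

W_total ≈ 8.32 kJ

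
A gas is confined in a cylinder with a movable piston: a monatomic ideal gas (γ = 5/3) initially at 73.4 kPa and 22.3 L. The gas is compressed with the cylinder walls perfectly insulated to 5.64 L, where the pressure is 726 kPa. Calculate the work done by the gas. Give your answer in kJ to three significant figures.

Adiabatic: W = (P₁V₁ − P₂V₂)/(γ − 1) with γ = 5/3.
P₁V₁ = 1637 J, P₂V₂ = 4095 J.
W = (1637 − 4095) / 0.6667 = -3687 J.

W ≈ -3.69 kJ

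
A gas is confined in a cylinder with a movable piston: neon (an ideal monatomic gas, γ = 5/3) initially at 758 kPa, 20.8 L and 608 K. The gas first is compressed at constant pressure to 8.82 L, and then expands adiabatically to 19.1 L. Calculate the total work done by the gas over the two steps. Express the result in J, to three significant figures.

Step 1 (isobaric): W = PΔV = (758 kPa)(8.82 − 20.8 L) = -9081 J.
After step 1: P = 758 kPa, V = 8.82 L, T = 257.8 K.
Step 2 (adiabatic): W = (P₁V₁ − P₂V₂)/(γ−1) = (6686 − 3994)/0.667 = 4037 J.
W_total = -9081 + 4037 = -5044 J.

W_total ≈ -5040 J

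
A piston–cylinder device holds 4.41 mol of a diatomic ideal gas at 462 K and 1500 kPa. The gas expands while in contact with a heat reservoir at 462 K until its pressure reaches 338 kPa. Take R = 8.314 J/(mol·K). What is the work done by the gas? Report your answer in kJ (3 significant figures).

W ≈ 25.2 kJ

Isothermal process: W = nRT ln(V₂/V₁) = nRT ln(P₁/P₂).
W = (4.41)(8.314)(462) × ln(1500/338)
  = 16939 × ln(4.438) = 16939 × 1.49
W_by_gas = 25242 J.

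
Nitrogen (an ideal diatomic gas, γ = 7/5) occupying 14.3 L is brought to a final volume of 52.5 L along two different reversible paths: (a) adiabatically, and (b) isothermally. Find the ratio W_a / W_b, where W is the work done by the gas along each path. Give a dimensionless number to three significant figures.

Path (a) adiabatic: W = P₁V₁(1 − (V₁/V₂)^(γ−1))/(γ−1) → W_a/(P₁V₁) = 1.014.
Path (b) isothermal: W = P₁V₁ ln(V₂/V₁) → W_b/(P₁V₁) = 1.301.
W_a / W_b = 1.014 / 1.301 = 0.7797.

W_a / W_b ≈ 0.780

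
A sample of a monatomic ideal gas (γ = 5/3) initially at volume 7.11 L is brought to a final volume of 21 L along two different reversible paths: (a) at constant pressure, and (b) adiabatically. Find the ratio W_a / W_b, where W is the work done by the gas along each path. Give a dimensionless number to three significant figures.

W_a / W_b ≈ 2.53

Path (a) isobaric: W = P₁(V₂ − V₁) → W_a/(P₁V₁) = 1.954.
Path (b) adiabatic: W = P₁V₁(1 − (V₁/V₂)^(γ−1))/(γ−1) → W_b/(P₁V₁) = 0.7713.
W_a / W_b = 1.954 / 0.7713 = 2.533.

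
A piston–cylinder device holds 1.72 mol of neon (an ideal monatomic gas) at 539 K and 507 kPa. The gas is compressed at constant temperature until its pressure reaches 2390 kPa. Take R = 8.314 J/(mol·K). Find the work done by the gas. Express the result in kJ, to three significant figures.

Isothermal process: W = nRT ln(V₂/V₁) = nRT ln(P₁/P₂).
W = (1.72)(8.314)(539) × ln(507/2390)
  = 7708 × ln(0.2121) = 7708 × -1.551
W_by_gas = -11951 J.

W ≈ -12.0 kJ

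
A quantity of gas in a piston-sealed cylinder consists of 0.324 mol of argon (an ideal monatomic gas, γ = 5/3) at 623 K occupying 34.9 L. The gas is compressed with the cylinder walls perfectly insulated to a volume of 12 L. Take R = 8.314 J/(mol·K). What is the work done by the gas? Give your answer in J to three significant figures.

Adiabatic: TV^(γ−1) = const with γ = 5/3.
T₂ = T₁ (V₁/V₂)^(γ−1) = 623 × (34.9/12)^0.667 = 623 × 2.037 = 1269 K.
W_by = nCᵥ(T₁ − T₂) = (0.324)(12.47)(623 − 1269) = -2612 J.

W ≈ -2610 J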